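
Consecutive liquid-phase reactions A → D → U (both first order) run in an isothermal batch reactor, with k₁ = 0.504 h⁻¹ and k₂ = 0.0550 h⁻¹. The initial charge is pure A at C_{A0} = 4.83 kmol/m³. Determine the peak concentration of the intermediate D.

For a first-order series the maximum intermediate yield is C_{D,max}/C_{A0} = (k₁/k₂)^[k₂/(k₂−k₁)].
= (0.504/0.0550)^(0.0550/(0.0550−0.504)) = (9.164)^(-0.1225) = 0.7623.
C_{D,max} = 0.7623×4.83 = 3.68 kmol/m³.

3.68 kmol/m³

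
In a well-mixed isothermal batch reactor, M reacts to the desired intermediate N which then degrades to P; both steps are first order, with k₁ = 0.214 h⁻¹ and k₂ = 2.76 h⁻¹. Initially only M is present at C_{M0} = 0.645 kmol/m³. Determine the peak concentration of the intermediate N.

At the optimum, C_{N,max}/C_{M0} = (k₁/k₂)^[k₂/(k₂−k₁)].
= (0.214/2.76)^(2.76/(2.76−0.214)) = (0.07754)^(1.084) = 0.06254.
C_{N,max} = 0.06254×0.645 = 0.0403 kmol/m³.

0.0403 kmol/m³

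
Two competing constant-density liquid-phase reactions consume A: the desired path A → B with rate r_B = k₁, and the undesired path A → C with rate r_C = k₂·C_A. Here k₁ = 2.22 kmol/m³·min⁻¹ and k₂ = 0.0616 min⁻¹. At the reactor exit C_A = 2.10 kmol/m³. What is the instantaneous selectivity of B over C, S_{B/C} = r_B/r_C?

S_{B/C} = r_B/r_C = (k₁)/(k₂·C_A) = (k₁/k₂)·C_A⁻¹.
= (2.22) / (0.0616×2.100) = 2.220/0.1294 = 17.2.

17.2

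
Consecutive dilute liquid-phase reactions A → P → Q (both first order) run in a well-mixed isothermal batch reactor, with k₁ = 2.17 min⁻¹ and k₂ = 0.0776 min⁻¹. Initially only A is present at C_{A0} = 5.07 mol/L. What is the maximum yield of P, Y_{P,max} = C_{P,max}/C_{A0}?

For a first-order series the maximum intermediate yield is C_{P,max}/C_{A0} = (k₁/k₂)^[k₂/(k₂−k₁)].
= (2.17/0.0776)^(0.0776/(0.0776−2.17)) = (27.96)^(-0.03709) = 0.8838.

0.884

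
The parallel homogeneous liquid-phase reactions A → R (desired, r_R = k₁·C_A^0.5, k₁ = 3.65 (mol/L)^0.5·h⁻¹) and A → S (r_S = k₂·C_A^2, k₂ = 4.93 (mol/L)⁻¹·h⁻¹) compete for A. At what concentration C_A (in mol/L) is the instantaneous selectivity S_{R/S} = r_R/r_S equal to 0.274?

S_{R/S} = (k₁/k₂)·C_A^-1.5 ⇒ C_A = (S·k₂/k₁)^(1/(-1.5)).
= (0.274×4.93/3.65)^(-0.6667) = (0.3701)^(-0.6667) = 1.94 mol/L.

1.94 mol/L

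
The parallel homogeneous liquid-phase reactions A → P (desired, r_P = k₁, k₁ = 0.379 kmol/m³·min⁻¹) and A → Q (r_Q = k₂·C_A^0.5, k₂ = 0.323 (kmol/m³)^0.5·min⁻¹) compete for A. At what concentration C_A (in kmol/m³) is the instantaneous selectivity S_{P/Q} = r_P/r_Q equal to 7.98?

S_{P/Q} = (k₁/k₂)·C_A^-0.5 ⇒ C_A = (S·k₂/k₁)^(-2).
= (7.98×0.323/0.379)^(-2) = (6.801)^(-2) = 0.0216 kmol/m³.

0.0216 kmol/m³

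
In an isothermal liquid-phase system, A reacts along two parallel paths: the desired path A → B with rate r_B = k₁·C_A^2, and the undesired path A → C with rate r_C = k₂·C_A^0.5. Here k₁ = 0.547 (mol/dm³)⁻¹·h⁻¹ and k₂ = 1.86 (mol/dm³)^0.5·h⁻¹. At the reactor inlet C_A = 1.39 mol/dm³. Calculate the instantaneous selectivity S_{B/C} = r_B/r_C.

S_{B/C} = r_B/r_C = (k₁·C_A^2)/(k₂·C_A^0.5) = (k₁/k₂)·C_A^1.5.
= (0.547×1.390^2) / (1.86×1.390^0.5) = 1.057/2.193 = 0.482.

0.482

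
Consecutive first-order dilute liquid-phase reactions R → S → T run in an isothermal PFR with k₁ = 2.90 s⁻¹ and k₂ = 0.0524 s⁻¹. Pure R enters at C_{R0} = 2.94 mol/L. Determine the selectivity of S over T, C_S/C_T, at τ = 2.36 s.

The intermediate concentration in a first-order A→B→C sequence is C_S = k₁C_{R0}(e^(−k₁τ) − e^(−k₂τ))/(k₂−k₁).
e^(−k₁τ) = e^(−2.90×2.36) = e^(−6.844) = 0.001066; e^(−k₂τ) = e^(−0.1237) = 0.8837.
C_S = 2.90×2.94/(0.0524−2.90) × (0.001066−0.8837) = (-2.994)×(-0.8826) = 2.643 mol/L.
C_R = C_{R0}e^(−k₁τ) = 0.003134 mol/L, so C_T = C_{R0}−C_R−C_S = 0.2942 mol/L; C_S/C_T = 8.98.

8.98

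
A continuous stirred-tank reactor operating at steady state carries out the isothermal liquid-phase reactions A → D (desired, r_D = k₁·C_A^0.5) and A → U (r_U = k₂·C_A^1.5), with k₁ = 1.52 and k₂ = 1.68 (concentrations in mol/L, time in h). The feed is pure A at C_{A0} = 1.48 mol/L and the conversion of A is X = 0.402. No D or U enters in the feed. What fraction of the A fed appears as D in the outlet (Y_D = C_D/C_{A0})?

Exit C_A = C_{A0}(1−X) = 1.48×0.598 = 0.8850 mol/L.
Rates in a CSTR are evaluated at the outlet concentration: r_D = 1.52×0.8850^0.5 = 1.430, r_U = 1.68×0.8850^1.5 = 1.399.
Fraction of consumed A going to D: r_D/(r_D+r_U) = 0.5055.
C_D = 0.5055·C_{A0}·X = 0.5055×1.48×0.402 = 0.301 mol/L; Y_D = C_D/C_{A0} = 0.203.

0.203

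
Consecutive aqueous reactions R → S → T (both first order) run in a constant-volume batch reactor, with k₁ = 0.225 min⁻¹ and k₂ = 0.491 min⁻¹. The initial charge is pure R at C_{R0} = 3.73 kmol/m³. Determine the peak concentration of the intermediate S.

0.883 kmol/m³

For a first-order series the maximum intermediate yield is C_{S,max}/C_{R0} = (k₁/k₂)^[k₂/(k₂−k₁)].
= (0.225/0.491)^(0.491/(0.491−0.225)) = (0.4582)^(1.846) = 0.2368.
C_{S,max} = 0.2368×3.73 = 0.883 kmol/m³.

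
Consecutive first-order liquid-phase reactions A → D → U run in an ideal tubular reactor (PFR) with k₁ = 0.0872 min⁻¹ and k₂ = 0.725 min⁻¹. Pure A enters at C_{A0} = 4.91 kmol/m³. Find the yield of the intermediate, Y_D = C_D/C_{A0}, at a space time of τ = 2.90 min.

0.0895

The intermediate concentration in a first-order A→B→C sequence is C_D = k₁C_{A0}(e^(−k₁τ) − e^(−k₂τ))/(k₂−k₁).
e^(−k₁τ) = e^(−0.0872×2.90) = e^(−0.2529) = 0.7766; e^(−k₂τ) = e^(−2.103) = 0.1222.
C_D = 0.0872×4.91/(0.725−0.0872) × (0.7766−0.1222) = 0.6713×0.6544 = 0.4393 kmol/m³.
Y_D = C_D/C_{A0} = 0.4393/4.91 = 0.0895.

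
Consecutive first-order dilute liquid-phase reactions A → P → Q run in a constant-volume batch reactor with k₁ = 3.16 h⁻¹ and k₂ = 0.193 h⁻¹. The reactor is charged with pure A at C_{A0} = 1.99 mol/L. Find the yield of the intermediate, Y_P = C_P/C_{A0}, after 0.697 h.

0.813

Solving the coupled first-order balances gives C_P(t) = [k₁/(k₂−k₁)]·C_{A0}·(e^(−k₁t) − e^(−k₂t)).
e^(−k₁t) = e^(−3.16×0.697) = e^(−2.203) = 0.1105; e^(−k₂t) = e^(−0.1345) = 0.8741.
C_P = 3.16×1.99/(0.193−3.16) × (0.1105−0.8741) = (-2.119)×(-0.7636) = 1.618 mol/L.
Y_P = C_P/C_{A0} = 1.618/1.99 = 0.813.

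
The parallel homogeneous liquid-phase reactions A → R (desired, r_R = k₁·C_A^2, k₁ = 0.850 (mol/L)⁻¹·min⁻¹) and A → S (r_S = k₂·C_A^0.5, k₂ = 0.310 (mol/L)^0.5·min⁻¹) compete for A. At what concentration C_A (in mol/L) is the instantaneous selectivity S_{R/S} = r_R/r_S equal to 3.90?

1.26 mol/L

S_{R/S} = (k₁/k₂)·C_A^1.5 ⇒ C_A = (S·k₂/k₁)^(1/1.5).
= (3.90×0.310/0.850)^(0.6667) = (1.422)^(0.6667) = 1.26 mol/L.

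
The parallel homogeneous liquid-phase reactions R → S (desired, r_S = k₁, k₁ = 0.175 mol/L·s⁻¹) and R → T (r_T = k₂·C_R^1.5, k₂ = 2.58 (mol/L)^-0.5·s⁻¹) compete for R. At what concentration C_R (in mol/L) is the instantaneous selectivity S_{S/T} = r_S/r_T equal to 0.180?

S_{S/T} = (k₁/k₂)·C_R^-1.5 ⇒ C_R = (S·k₂/k₁)^(1/(-1.5)).
= (0.180×2.58/0.175)^(-0.6667) = (2.654)^(-0.6667) = 0.522 mol/L.

0.522 mol/L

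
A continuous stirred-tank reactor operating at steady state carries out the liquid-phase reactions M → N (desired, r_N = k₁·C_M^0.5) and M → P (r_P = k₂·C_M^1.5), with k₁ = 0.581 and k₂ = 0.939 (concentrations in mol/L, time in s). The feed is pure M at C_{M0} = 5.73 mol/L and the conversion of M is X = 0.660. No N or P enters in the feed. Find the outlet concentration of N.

Exit C_M = C_{M0}(1−X) = 5.73×0.340 = 1.948 mol/L.
In a CSTR the entire volume is at exit conditions, so r_N = 0.581×1.948^0.5 = 0.8109 and r_P = 0.939×1.948^1.5 = 2.553.
Fraction of consumed M going to N: r_N/(r_N+r_P) = 0.2410.
C_N = 0.2410·C_{M0}·X = 0.2410×5.73×0.660 = 0.912 mol/L.

0.912 mol/L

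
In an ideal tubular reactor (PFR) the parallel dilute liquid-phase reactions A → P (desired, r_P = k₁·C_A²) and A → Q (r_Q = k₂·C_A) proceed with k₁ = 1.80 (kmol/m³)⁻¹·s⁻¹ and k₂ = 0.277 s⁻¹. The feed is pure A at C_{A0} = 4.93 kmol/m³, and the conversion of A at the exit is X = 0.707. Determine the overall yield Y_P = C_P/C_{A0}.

0.671

C_A = C_{A0}(1−X) = 1.444 kmol/m³.
Along a PFR/batch, dC_Q/dC_A = −r_Q/(r_P+r_Q) = −k₂/(k₂+k₁·C_A).
Integrating from C_{A0} to C_A: C_Q = (0.277/1.80)·ln[(0.277+1.80·4.93)/(0.277+1.80·1.44)] = 0.1539·ln(9.151/2.877) = 0.1781 kmol/m³.
Then C_P = (C_{A0}−C_A) − C_Q = 3.486 − 0.1781 = 3.307 kmol/m³.
Y_P = C_P/C_{A0} = 3.307/4.93 = 0.671.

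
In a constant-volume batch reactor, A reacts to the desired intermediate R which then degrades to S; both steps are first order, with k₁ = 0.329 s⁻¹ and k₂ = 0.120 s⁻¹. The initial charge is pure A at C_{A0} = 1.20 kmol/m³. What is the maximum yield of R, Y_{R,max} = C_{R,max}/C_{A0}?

0.560

Evaluating C_R at t_opt = ln(k₂/k₁)/(k₂−k₁) gives C_{R,max}/C_{A0} = (k₁/k₂)^[k₂/(k₂−k₁)].
= (0.329/0.120)^(0.120/(0.120−0.329)) = (2.742)^(-0.5742) = 0.5604.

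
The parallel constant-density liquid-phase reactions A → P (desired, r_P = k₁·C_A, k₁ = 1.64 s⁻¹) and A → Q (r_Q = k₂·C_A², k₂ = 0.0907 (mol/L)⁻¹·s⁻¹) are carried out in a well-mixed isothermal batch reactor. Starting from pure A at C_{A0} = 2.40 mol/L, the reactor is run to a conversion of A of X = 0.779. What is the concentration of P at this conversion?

C_A = C_{A0}(1−X) = 0.5304 mol/L.
Along a PFR/batch, dC_P/dC_A = −r_P/(r_P+r_Q) = −k₁/(k₁+k₂·C_A).
Integrating from C_{A0} to C_A: C_P = (1.64/0.0907)·ln[(1.64+0.0907·2.40)/(1.64+0.0907·0.530)] = 18.08·ln(1.858/1.688) = 1.731 mol/L.

1.73 mol/L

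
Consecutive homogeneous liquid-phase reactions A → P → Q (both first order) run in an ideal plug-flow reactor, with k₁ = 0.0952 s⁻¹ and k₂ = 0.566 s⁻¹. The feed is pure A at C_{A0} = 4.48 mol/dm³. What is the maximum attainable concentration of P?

At the optimum, C_{P,max}/C_{A0} = (k₁/k₂)^[k₂/(k₂−k₁)].
= (0.0952/0.566)^(0.566/(0.566−0.0952)) = (0.1682)^(1.202) = 0.1173.
C_{P,max} = 0.1173×4.48 = 0.525 mol/dm³.

0.525 mol/dm³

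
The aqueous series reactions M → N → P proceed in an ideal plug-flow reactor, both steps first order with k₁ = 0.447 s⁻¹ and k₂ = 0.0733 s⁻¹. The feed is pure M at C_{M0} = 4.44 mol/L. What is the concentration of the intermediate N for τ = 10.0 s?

The intermediate concentration in a first-order A→B→C sequence is C_N = k₁C_{M0}(e^(−k₁τ) − e^(−k₂τ))/(k₂−k₁).
e^(−k₁τ) = e^(−0.447×10.0) = e^(−4.470) = 0.01145; e^(−k₂τ) = e^(−0.7330) = 0.4805.
C_N = 0.447×4.44/(0.0733−0.447) × (0.01145−0.4805) = (-5.311)×(-0.4690) = 2.491 mol/L.

2.49 mol/L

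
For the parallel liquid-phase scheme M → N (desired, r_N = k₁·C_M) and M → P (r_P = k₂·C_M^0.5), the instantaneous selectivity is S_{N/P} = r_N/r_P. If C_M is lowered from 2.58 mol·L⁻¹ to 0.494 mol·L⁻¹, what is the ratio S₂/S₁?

0.438

S_{N/P} = (k₁/k₂)·C_M^0.5, so S₂/S₁ = (C_{M,2}/C_{M,1})^0.5.
= (0.494/2.58)^0.5 = (0.1915)^0.5 = 0.438.
Selectivity toward N falls as C_M falls — high-concentration operation is favoured.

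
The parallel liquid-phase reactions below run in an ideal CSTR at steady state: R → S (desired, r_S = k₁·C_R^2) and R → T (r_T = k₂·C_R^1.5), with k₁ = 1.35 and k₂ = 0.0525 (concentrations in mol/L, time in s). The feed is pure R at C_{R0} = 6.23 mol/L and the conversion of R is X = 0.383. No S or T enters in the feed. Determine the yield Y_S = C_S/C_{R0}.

Exit C_R = C_{R0}(1−X) = 6.23×0.617 = 3.844 mol/L.
Rates in a CSTR are evaluated at the outlet concentration: r_S = 1.35×3.844^2 = 19.95, r_T = 0.0525×3.844^1.5 = 0.3957.
Fraction of consumed R going to S: r_S/(r_S+r_T) = 0.9806.
C_S = 0.9806·C_{R0}·X = 0.9806×6.23×0.383 = 2.34 mol/L; Y_S = C_S/C_{R0} = 0.376.

0.376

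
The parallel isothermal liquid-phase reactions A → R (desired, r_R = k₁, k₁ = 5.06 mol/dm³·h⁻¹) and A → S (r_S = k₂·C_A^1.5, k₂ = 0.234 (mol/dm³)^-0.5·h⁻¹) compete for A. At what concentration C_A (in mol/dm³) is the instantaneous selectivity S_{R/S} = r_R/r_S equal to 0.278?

18.2 mol/dm³

S_{R/S} = (k₁/k₂)·C_A^-1.5 ⇒ C_A = (S·k₂/k₁)^(1/(-1.5)).
= (0.278×0.234/5.06)^(-0.6667) = (0.01286)^(-0.6667) = 18.2 mol/dm³.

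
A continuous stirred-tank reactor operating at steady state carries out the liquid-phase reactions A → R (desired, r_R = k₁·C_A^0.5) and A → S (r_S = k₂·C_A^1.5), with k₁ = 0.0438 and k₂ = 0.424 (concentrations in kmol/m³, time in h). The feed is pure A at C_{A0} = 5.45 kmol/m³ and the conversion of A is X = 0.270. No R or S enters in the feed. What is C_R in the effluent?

0.0372 kmol/m³

Exit C_A = C_{A0}(1−X) = 5.45×0.730 = 3.978 kmol/m³.
In a CSTR the entire volume is at exit conditions, so r_R = 0.0438×3.978^0.5 = 0.08736 and r_S = 0.424×3.978^1.5 = 3.365.
Fraction of consumed A going to R: r_R/(r_R+r_S) = 0.02531.
C_R = 0.02531·C_{A0}·X = 0.02531×5.45×0.270 = 0.0372 kmol/m³.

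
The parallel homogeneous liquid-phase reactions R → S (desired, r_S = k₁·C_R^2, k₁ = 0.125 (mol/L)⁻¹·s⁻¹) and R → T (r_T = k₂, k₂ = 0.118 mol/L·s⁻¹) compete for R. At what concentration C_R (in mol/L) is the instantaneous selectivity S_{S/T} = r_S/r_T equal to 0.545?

S_{S/T} = (k₁/k₂)·C_R^2 ⇒ C_R = (S·k₂/k₁)^(0.5).
= (0.545×0.118/0.125)^(0.5) = (0.5145)^(0.5) = 0.717 mol/L.

0.717 mol/L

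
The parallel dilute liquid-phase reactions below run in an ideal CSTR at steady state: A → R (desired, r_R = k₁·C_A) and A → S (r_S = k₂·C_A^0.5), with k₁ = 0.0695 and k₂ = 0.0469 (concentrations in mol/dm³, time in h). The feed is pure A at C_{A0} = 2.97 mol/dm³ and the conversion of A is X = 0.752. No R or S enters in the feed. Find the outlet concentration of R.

Exit C_A = C_{A0}(1−X) = 2.97×0.248 = 0.7366 mol/dm³.
A CSTR operates uniformly at the exit composition, giving r_R = 0.05119 and r_S = 0.04025 (each k·C_A^n at C_A = 0.7366).
Fraction of consumed A going to R: r_R/(r_R+r_S) = 0.5598.
C_R = 0.5598·C_{A0}·X = 0.5598×2.97×0.752 = 1.25 mol/dm³.

1.25 mol/dm³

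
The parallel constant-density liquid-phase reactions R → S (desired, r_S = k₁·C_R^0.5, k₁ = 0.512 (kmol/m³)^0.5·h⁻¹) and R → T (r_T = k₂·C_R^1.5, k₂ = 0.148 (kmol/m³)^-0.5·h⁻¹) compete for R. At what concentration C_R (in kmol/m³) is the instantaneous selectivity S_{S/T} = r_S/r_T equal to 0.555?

6.23 kmol/m³

S_{S/T} = (k₁/k₂)·C_R⁻¹ ⇒ C_R = (S·k₂/k₁)^(-1).
= (0.555×0.148/0.512)^(-1) = (0.1604)^(-1) = 6.23 kmol/m³.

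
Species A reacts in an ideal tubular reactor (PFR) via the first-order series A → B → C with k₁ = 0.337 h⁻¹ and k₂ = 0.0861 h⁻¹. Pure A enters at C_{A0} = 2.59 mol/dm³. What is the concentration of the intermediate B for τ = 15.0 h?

The intermediate concentration in a first-order A→B→C sequence is C_B = k₁C_{A0}(e^(−k₁τ) − e^(−k₂τ))/(k₂−k₁).
e^(−k₁τ) = e^(−0.337×15.0) = e^(−5.055) = 0.006377; e^(−k₂τ) = e^(−1.291) = 0.2749.
C_B = 0.337×2.59/(0.0861−0.337) × (0.006377−0.2749) = (-3.479)×(-0.2685) = 0.9340 mol/dm³.

0.934 mol/dm³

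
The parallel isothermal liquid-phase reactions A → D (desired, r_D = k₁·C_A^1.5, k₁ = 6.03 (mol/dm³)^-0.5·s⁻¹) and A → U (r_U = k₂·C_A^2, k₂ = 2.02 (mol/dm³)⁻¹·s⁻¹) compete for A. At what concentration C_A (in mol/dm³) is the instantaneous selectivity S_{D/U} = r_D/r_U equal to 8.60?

0.120 mol/dm³

S_{D/U} = (k₁/k₂)·C_A^-0.5 ⇒ C_A = (S·k₂/k₁)^(-2).
= (8.60×2.02/6.03)^(-2) = (2.881)^(-2) = 0.120 mol/dm³.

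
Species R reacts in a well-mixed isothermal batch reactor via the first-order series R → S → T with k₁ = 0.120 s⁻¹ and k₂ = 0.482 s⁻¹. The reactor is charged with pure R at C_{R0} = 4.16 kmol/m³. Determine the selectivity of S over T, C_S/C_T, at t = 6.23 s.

Solving the coupled first-order balances gives C_S(t) = [k₁/(k₂−k₁)]·C_{R0}·(e^(−k₁t) − e^(−k₂t)).
e^(−k₁t) = e^(−0.120×6.23) = e^(−0.7476) = 0.4735; e^(−k₂t) = e^(−3.003) = 0.04964.
C_S = 0.120×4.16/(0.482−0.120) × (0.4735−0.04964) = 1.379×0.4239 = 0.5845 kmol/m³.
C_R = C_{R0}e^(−k₁t) = 1.970 kmol/m³, so C_T = C_{R0}−C_R−C_S = 1.606 kmol/m³; C_S/C_T = 0.364.

0.364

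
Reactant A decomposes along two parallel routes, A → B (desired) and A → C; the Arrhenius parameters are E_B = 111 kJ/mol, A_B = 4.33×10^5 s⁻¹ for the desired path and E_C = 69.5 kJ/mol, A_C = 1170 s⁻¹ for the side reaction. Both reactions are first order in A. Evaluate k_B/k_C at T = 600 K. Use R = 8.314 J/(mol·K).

0.0902

k_B/k_C = (A_B/A_C)·exp[−(E_B−E_C)/(RT)] = (A_B/A_C)·exp[(E_C−E_B)/(RT)].
(E_C−E_B)/(RT) = (69.5−111)×10³/(8.314×600) = -41500/4988 = -8.319.
k_B/k_C = (4.33×10^5/1170)·exp(-8.319) = 370.1 × 2.438×10^-4 = 0.0902.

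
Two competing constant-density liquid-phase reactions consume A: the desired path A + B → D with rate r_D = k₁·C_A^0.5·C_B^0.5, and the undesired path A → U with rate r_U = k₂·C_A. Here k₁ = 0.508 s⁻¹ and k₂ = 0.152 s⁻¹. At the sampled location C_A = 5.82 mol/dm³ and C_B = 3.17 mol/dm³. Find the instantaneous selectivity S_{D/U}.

S_{D/U} = r_D/r_U = (k₁·C_A^0.5·C_B^0.5)/(k₂·C_A) = (k₁/k₂)·C_A^-0.5·C_B^0.5.
= (0.508×5.820^0.5×3.170^0.5) / (0.152×5.820) = 2.182/0.8846 = 2.47.
The undesired path is higher order in A, so low C_A (CSTR or dilute feed) favours D.

2.47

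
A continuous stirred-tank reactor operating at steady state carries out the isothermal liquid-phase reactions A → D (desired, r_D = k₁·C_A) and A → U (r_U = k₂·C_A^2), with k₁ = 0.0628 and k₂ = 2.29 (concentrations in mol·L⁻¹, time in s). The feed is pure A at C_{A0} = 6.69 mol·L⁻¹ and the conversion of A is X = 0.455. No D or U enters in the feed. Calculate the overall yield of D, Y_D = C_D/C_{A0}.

0.00340

Exit C_A = C_{A0}(1−X) = 6.69×0.545 = 3.646 mol·L⁻¹.
A CSTR operates uniformly at the exit composition, giving r_D = 0.2290 and r_U = 30.44 (each k·C_A^n at C_A = 3.646).
Fraction of consumed A going to D: r_D/(r_D+r_U) = 0.007465.
C_D = 0.007465·C_{A0}·X = 0.007465×6.69×0.455 = 0.0227 mol·L⁻¹; Y_D = C_D/C_{A0} = 0.00340.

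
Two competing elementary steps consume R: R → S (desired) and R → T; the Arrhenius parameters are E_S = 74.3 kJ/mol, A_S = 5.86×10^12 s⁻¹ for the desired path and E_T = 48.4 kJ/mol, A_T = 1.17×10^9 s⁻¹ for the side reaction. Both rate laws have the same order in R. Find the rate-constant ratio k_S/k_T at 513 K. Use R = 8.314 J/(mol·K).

With equal orders, S_{S/T} = k_S/k_T = (A_S/A_T)·exp[(E_T−E_S)/(RT)].
(E_T−E_S)/(RT) = (48.4−74.3)×10³/(8.314×513) = -25900/4265 = -6.073.
k_S/k_T = (5.86×10^12/1.17×10^9)·exp(-6.073) = 5009 × 0.002305 = 11.5.

11.5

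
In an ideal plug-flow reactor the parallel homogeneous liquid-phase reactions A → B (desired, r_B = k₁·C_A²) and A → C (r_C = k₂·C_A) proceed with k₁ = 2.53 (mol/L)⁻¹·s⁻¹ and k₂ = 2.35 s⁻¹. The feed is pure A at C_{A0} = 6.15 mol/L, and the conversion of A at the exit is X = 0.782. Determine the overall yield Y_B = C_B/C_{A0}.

0.610

C_A = C_{A0}(1−X) = 1.341 mol/L.
Along a PFR/batch, dC_C/dC_A = −r_C/(r_B+r_C) = −k₂/(k₂+k₁·C_A).
Integrating from C_{A0} to C_A: C_C = (2.35/2.53)·ln[(2.35+2.53·6.15)/(2.35+2.53·1.34)] = 0.9289·ln(17.91/5.742) = 1.057 mol/L.
Then C_B = (C_{A0}−C_A) − C_C = 4.809 − 1.057 = 3.753 mol/L.
Y_B = C_B/C_{A0} = 3.753/6.15 = 0.610.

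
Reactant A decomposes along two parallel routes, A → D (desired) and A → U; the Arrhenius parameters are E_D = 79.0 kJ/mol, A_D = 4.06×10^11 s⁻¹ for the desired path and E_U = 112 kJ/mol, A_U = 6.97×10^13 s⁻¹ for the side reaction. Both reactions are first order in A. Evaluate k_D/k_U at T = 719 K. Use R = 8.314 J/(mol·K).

1.45

With equal orders, S_{D/U} = k_D/k_U = (A_D/A_U)·exp[(E_U−E_D)/(RT)].
(E_U−E_D)/(RT) = (112−79.0)×10³/(8.314×719) = 33000/5978 = 5.520.
k_D/k_U = (4.06×10^11/6.97×10^13)·exp(5.520) = 0.005825 × 249.7 = 1.45.
Since E_D < E_U, lowering the temperature improves selectivity toward D.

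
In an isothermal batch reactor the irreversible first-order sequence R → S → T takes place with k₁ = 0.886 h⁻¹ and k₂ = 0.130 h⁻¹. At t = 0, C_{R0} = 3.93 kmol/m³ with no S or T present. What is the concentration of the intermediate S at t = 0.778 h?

1.85 kmol/m³

For first-order series with pure R initially, C_S(t) = k₁C_{R0}/(k₂−k₁)·(e^(−k₁t) − e^(−k₂t)).
e^(−k₁t) = e^(−0.886×0.778) = e^(−0.6893) = 0.5019; e^(−k₂t) = e^(−0.1011) = 0.9038.
C_S = 0.886×3.93/(0.130−0.886) × (0.5019−0.9038) = (-4.606)×(-0.4019) = 1.851 kmol/m³.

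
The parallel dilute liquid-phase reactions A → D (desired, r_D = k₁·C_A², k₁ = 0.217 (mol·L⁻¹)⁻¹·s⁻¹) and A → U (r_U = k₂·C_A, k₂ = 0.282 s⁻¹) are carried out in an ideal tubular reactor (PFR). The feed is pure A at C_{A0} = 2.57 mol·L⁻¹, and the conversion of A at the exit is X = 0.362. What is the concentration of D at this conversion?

0.573 mol·L⁻¹

C_A = C_{A0}(1−X) = 1.640 mol·L⁻¹.
Along a PFR/batch, dC_U/dC_A = −r_U/(r_D+r_U) = −k₂/(k₂+k₁·C_A).
Integrating from C_{A0} to C_A: C_U = (0.282/0.217)·ln[(0.282+0.217·2.57)/(0.282+0.217·1.64)] = 1.300·ln(0.8397/0.6378) = 0.3574 mol·L⁻¹.
Then C_D = (C_{A0}−C_A) − C_U = 0.9303 − 0.3574 = 0.5730 mol·L⁻¹.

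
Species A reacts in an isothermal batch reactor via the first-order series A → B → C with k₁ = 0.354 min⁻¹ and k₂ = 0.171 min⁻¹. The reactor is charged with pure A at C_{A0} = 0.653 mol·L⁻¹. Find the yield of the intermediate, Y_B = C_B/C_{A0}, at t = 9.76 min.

Solving the coupled first-order balances gives C_B(t) = [k₁/(k₂−k₁)]·C_{A0}·(e^(−k₁t) − e^(−k₂t)).
e^(−k₁t) = e^(−0.354×9.76) = e^(−3.455) = 0.03159; e^(−k₂t) = e^(−1.669) = 0.1884.
C_B = 0.354×0.653/(0.171−0.354) × (0.03159−0.1884) = (-1.263)×(-0.1569) = 0.1981 mol·L⁻¹.
Y_B = C_B/C_{A0} = 0.1981/0.653 = 0.303.

0.303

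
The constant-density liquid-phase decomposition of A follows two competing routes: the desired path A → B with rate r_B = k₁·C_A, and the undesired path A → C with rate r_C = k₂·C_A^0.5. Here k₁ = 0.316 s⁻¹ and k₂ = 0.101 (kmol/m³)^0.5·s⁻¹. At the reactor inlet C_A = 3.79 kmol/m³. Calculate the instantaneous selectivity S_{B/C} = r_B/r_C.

6.09

S_{B/C} = r_B/r_C = (k₁·C_A)/(k₂·C_A^0.5) = (k₁/k₂)·C_A^0.5.
= (0.316×3.790) / (0.101×3.790^0.5) = 1.198/0.1966 = 6.09.
Since the desired path is higher order in A, keeping C_A high (PFR or concentrated feed) favours B.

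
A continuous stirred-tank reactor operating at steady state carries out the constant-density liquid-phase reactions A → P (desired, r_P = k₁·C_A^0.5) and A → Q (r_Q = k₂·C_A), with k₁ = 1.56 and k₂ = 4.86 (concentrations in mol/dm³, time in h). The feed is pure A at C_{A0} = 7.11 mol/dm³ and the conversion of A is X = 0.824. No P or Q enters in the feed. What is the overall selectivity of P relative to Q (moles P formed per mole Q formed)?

0.287

Exit C_A = C_{A0}(1−X) = 7.11×0.176 = 1.251 mol/dm³.
A CSTR operates uniformly at the exit composition, giving r_P = 1.745 and r_Q = 6.082 (each k·C_A^n at C_A = 1.251).
Overall selectivity = C_P/C_Q = r_Pτ/(r_Qτ) = r_P/r_Q = 0.287.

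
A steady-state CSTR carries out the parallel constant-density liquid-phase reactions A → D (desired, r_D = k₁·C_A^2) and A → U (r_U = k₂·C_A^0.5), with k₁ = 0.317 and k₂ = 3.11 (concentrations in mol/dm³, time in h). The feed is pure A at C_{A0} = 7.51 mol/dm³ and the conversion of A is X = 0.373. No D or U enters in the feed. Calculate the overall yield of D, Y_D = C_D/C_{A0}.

0.190

Exit C_A = C_{A0}(1−X) = 7.51×0.627 = 4.709 mol/dm³.
Rates in a CSTR are evaluated at the outlet concentration: r_D = 0.317×4.709^2 = 7.029, r_U = 3.11×4.709^0.5 = 6.749.
Fraction of consumed A going to D: r_D/(r_D+r_U) = 0.5102.
C_D = 0.5102·C_{A0}·X = 0.5102×7.51×0.373 = 1.43 mol/dm³; Y_D = C_D/C_{A0} = 0.190.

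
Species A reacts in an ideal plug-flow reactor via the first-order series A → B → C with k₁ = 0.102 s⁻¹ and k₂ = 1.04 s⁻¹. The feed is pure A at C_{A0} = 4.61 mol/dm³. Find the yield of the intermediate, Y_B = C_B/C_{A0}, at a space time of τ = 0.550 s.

0.0414

The intermediate concentration in a first-order A→B→C sequence is C_B = k₁C_{A0}(e^(−k₁τ) − e^(−k₂τ))/(k₂−k₁).
e^(−k₁τ) = e^(−0.102×0.550) = e^(−0.05610) = 0.9454; e^(−k₂τ) = e^(−0.5720) = 0.5644.
C_B = 0.102×4.61/(1.04−0.102) × (0.9454−0.5644) = 0.5013×0.3810 = 0.1910 mol/dm³.
Y_B = C_B/C_{A0} = 0.1910/4.61 = 0.0414.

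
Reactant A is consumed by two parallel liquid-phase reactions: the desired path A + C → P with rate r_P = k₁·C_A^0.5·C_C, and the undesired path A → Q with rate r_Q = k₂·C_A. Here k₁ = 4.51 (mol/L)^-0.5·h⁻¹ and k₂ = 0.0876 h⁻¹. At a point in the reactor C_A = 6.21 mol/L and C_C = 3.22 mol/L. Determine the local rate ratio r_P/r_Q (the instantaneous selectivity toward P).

66.5

S_{P/Q} = r_P/r_Q = (k₁·C_A^0.5·C_C)/(k₂·C_A) = (k₁/k₂)·C_A^-0.5·C_C.
= (4.51×6.210^0.5×3.220) / (0.0876×6.210) = 36.19/0.5440 = 66.5.
The undesired path is higher order in A, so low C_A (CSTR or dilute feed) favours P.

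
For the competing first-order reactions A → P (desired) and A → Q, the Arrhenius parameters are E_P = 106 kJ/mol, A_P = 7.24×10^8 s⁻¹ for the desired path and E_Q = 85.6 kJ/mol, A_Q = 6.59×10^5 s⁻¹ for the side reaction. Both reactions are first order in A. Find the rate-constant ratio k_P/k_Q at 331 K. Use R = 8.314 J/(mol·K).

Since both paths have the same order in A, the concentration cancels and S_{P/Q} = k_P/k_Q = (A_P/A_Q)·exp[(E_Q−E_P)/(RT)].
(E_Q−E_P)/(RT) = (85.6−106)×10³/(8.314×331) = -20400/2752 = -7.413.
k_P/k_Q = (7.24×10^8/6.59×10^5)·exp(-7.413) = 1099 × 6.034×10^-4 = 0.663.

0.663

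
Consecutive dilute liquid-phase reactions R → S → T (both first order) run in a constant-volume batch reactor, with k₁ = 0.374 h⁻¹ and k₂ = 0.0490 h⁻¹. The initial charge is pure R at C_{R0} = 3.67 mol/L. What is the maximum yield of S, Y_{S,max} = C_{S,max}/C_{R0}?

For a first-order series the maximum intermediate yield is C_{S,max}/C_{R0} = (k₁/k₂)^[k₂/(k₂−k₁)].
= (0.374/0.0490)^(0.0490/(0.0490−0.374)) = (7.633)^(-0.1508) = 0.7361.

0.736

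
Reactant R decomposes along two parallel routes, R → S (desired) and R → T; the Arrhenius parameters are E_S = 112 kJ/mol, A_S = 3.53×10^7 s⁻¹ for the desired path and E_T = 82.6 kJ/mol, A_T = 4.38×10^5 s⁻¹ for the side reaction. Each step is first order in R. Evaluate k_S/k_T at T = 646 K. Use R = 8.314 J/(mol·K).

0.338

With equal orders, S_{S/T} = k_S/k_T = (A_S/A_T)·exp[(E_T−E_S)/(RT)].
(E_T−E_S)/(RT) = (82.6−112)×10³/(8.314×646) = -29400/5371 = -5.474.
k_S/k_T = (3.53×10^7/4.38×10^5)·exp(-5.474) = 80.59 × 0.004194 = 0.338.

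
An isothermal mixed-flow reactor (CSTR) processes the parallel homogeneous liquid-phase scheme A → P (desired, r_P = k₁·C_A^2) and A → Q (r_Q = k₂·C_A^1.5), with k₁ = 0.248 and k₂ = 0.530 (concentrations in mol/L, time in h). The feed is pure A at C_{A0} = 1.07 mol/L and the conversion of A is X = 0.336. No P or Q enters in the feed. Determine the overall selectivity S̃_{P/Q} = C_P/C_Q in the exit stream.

Exit C_A = C_{A0}(1−X) = 1.07×0.664 = 0.7105 mol/L.
In a CSTR the entire volume is at exit conditions, so r_P = 0.248×0.7105^2 = 0.1252 and r_Q = 0.530×0.7105^1.5 = 0.3174.
Overall selectivity = C_P/C_Q = r_Pτ/(r_Qτ) = r_P/r_Q = 0.394.

0.394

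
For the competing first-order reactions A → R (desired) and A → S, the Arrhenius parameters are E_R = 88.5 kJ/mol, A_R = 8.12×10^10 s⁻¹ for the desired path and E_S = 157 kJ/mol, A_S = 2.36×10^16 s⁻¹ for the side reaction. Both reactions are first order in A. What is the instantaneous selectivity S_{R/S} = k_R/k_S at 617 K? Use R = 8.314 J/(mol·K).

Since both paths have the same order in A, the concentration cancels and S_{R/S} = k_R/k_S = (A_R/A_S)·exp[(E_S−E_R)/(RT)].
(E_S−E_R)/(RT) = (157−88.5)×10³/(8.314×617) = 68500/5130 = 13.35.
k_R/k_S = (8.12×10^10/2.36×10^16)·exp(13.35) = 3.441×10^-6 × 6.300×10^5 = 2.17.
Since E_R < E_S, lowering the temperature improves selectivity toward R.

2.17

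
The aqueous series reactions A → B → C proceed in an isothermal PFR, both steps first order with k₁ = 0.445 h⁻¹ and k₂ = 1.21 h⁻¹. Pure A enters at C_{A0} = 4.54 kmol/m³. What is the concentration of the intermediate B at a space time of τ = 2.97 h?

0.632 kmol/m³

For first-order series with pure A initially, C_B(τ) = k₁C_{A0}/(k₂−k₁)·(e^(−k₁τ) − e^(−k₂τ)).
e^(−k₁τ) = e^(−0.445×2.97) = e^(−1.322) = 0.2667; e^(−k₂τ) = e^(−3.594) = 0.02750.
C_B = 0.445×4.54/(1.21−0.445) × (0.2667−0.02750) = 2.641×0.2392 = 0.6317 kmol/m³.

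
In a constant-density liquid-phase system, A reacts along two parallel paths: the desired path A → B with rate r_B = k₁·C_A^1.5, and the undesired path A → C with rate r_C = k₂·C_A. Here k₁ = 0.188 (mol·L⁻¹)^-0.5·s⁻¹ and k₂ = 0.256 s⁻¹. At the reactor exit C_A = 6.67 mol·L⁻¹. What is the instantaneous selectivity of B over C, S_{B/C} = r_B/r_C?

1.90

S_{B/C} = r_B/r_C = (k₁·C_A^1.5)/(k₂·C_A) = (k₁/k₂)·C_A^0.5.
= (0.188×6.670^1.5) / (0.256×6.670) = 3.239/1.708 = 1.90.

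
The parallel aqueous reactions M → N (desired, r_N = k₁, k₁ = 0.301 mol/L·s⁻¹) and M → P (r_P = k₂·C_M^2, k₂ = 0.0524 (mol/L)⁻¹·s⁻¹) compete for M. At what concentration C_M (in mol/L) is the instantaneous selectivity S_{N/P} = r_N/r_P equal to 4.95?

1.08 mol/L

S_{N/P} = (k₁/k₂)·C_M^-2 ⇒ C_M = (S·k₂/k₁)^(-0.5).
= (4.95×0.0524/0.301)^(-0.5) = (0.8617)^(-0.5) = 1.08 mol/L.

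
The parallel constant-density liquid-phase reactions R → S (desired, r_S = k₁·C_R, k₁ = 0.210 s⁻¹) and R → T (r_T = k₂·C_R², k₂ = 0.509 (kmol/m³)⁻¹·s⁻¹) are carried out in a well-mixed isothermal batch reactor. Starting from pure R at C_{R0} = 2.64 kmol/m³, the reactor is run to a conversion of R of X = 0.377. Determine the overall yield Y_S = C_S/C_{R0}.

C_R = C_{R0}(1−X) = 1.645 kmol/m³.
Along a PFR/batch, dC_S/dC_R = −r_S/(r_S+r_T) = −k₁/(k₁+k₂·C_R).
Integrating from C_{R0} to C_R: C_S = (0.210/0.509)·ln[(0.210+0.509·2.64)/(0.210+0.509·1.64)] = 0.4126·ln(1.554/1.047) = 0.1628 kmol/m³.
Y_S = C_S/C_{R0} = 0.1628/2.64 = 0.0617.

0.0617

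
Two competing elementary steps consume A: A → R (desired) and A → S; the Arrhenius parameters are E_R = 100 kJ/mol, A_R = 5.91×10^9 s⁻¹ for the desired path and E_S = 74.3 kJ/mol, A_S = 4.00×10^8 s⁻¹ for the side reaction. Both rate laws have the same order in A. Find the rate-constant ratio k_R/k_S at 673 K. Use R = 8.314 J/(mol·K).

0.150

Since both paths have the same order in A, the concentration cancels and S_{R/S} = k_R/k_S = (A_R/A_S)·exp[(E_S−E_R)/(RT)].
(E_S−E_R)/(RT) = (74.3−100)×10³/(8.314×673) = -25700/5595 = -4.593.
k_R/k_S = (5.91×10^9/4.00×10^8)·exp(-4.593) = 14.78 × 0.01012 = 0.150.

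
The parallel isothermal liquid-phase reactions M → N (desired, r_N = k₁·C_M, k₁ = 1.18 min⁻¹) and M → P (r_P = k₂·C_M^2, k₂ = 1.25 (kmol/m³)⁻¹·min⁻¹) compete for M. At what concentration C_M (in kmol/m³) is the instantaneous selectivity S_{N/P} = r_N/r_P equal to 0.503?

1.88 kmol/m³

S_{N/P} = (k₁/k₂)·C_M⁻¹ ⇒ C_M = (S·k₂/k₁)^(-1).
= (0.503×1.25/1.18)^(-1) = (0.5328)^(-1) = 1.88 kmol/m³.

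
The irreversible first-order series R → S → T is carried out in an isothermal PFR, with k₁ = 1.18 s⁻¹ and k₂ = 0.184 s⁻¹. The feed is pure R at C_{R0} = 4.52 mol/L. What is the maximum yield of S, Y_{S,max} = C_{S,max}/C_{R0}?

Evaluating C_S at τ_opt = ln(k₂/k₁)/(k₂−k₁) gives C_{S,max}/C_{R0} = (k₁/k₂)^[k₂/(k₂−k₁)].
= (1.18/0.184)^(0.184/(0.184−1.18)) = (6.413)^(-0.1847) = 0.7094.

0.709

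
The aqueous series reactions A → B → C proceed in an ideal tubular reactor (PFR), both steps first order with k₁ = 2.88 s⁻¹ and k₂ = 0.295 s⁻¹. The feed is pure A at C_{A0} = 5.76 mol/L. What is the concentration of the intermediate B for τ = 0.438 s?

3.82 mol/L

For first-order series with pure A initially, C_B(τ) = k₁C_{A0}/(k₂−k₁)·(e^(−k₁τ) − e^(−k₂τ)).
e^(−k₁τ) = e^(−2.88×0.438) = e^(−1.261) = 0.2832; e^(−k₂τ) = e^(−0.1292) = 0.8788.
C_B = 2.88×5.76/(0.295−2.88) × (0.2832−0.8788) = (-6.417)×(-0.5955) = 3.822 mol/L.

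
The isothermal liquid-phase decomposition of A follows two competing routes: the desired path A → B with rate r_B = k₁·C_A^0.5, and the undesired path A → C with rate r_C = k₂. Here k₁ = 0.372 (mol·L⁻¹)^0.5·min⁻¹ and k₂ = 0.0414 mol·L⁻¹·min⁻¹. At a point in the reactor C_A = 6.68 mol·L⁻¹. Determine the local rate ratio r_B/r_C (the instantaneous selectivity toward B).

S_{B/C} = r_B/r_C = (k₁·C_A^0.5)/(k₂) = (k₁/k₂)·C_A^0.5.
= (0.372×6.680^0.5) / (0.0414) = 0.9615/0.04140 = 23.2.

23.2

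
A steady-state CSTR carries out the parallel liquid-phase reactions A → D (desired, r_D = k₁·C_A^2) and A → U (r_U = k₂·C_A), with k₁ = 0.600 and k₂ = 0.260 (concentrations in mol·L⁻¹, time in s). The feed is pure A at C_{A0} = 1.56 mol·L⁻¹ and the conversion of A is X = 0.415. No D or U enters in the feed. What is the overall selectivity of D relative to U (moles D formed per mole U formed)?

2.11

Exit C_A = C_{A0}(1−X) = 1.56×0.585 = 0.9126 mol·L⁻¹.
Rates in a CSTR are evaluated at the outlet concentration: r_D = 0.600×0.9126^2 = 0.4997, r_U = 0.260×0.9126 = 0.2373.
Overall selectivity = C_D/C_U = r_Dτ/(r_Uτ) = r_D/r_U = 2.11.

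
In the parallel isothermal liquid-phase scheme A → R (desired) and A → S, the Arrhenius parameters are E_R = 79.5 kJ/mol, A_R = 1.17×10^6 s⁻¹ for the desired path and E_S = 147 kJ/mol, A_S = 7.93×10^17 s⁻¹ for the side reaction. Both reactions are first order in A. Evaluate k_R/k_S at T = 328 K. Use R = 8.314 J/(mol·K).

k_R/k_S = (A_R/A_S)·exp[−(E_R−E_S)/(RT)] = (A_R/A_S)·exp[(E_S−E_R)/(RT)].
(E_S−E_R)/(RT) = (147−79.5)×10³/(8.314×328) = 67500/2727 = 24.75.
k_R/k_S = (1.17×10^6/7.93×10^17)·exp(24.75) = 1.475×10^-12 × 5.622×10^10 = 0.0829.

0.0829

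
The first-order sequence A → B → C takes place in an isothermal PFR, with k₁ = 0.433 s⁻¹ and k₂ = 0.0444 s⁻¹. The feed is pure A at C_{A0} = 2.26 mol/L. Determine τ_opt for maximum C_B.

5.86 s

For first-order series the maximum of C_B occurs at τ_opt = ln(k₂/k₁)/(k₂−k₁).
= ln(0.0444/0.433)/(0.0444−0.433) = ln(0.1025)/-0.3886 = -2.277/-0.3886 = 5.86 s.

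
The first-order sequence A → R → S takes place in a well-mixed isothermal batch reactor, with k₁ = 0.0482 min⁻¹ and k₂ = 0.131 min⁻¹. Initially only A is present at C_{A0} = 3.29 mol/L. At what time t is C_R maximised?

12.1 min

For first-order series the maximum of C_R occurs at t_opt = ln(k₂/k₁)/(k₂−k₁).
= ln(0.131/0.0482)/(0.131−0.0482) = ln(2.718)/0.08280 = 0.9998/0.08280 = 12.1 min.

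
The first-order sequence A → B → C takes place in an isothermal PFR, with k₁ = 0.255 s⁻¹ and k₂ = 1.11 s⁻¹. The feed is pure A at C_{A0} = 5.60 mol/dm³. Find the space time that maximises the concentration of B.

The intermediate peaks when r₁ = r₂, i.e. k₁e^(−k₁τ) = k₂e^(−k₂τ), giving τ_opt = ln(k₂/k₁)/(k₂−k₁).
= ln(1.11/0.255)/(1.11−0.255) = ln(4.353)/0.8550 = 1.471/0.8550 = 1.72 s.

1.72 s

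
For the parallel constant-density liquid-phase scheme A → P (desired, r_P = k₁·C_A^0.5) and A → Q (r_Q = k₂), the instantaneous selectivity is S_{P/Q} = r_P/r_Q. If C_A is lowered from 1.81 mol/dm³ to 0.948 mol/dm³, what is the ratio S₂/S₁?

0.724

S_{P/Q} = (k₁/k₂)·C_A^0.5, so S₂/S₁ = (C_{A,2}/C_{A,1})^0.5.
= (0.948/1.81)^0.5 = (0.5238)^0.5 = 0.724.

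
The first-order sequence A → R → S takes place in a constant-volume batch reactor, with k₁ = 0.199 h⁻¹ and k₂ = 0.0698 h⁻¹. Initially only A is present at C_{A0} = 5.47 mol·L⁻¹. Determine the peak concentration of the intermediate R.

3.11 mol·L⁻¹

Evaluating C_R at t_opt = ln(k₂/k₁)/(k₂−k₁) gives C_{R,max}/C_{A0} = (k₁/k₂)^[k₂/(k₂−k₁)].
= (0.199/0.0698)^(0.0698/(0.0698−0.199)) = (2.851)^(-0.5402) = 0.5678.
C_{R,max} = 0.5678×5.47 = 3.11 mol·L⁻¹.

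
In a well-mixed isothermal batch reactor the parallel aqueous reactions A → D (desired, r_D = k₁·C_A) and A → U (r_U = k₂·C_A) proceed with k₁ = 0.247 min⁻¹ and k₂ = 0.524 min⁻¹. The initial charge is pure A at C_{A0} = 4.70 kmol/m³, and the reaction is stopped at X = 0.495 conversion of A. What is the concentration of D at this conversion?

0.745 kmol/m³

C_A = C_{A0}(1−X) = 2.373 kmol/m³.
Both paths are first order in A, so the instantaneous fraction to D is constant: dC_D/d(−C_A) = k₁/(k₁+k₂) = 0.3204.
C_D = 0.3204·(C_{A0}−C_A) = 0.3204×2.327 = 0.745 kmol/m³.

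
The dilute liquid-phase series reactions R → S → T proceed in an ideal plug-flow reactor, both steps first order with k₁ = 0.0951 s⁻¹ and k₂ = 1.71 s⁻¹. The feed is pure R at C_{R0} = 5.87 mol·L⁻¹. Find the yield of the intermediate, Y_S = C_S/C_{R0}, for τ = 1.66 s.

Solving the coupled first-order balances gives C_S(τ) = [k₁/(k₂−k₁)]·C_{R0}·(e^(−k₁τ) − e^(−k₂τ)).
e^(−k₁τ) = e^(−0.0951×1.66) = e^(−0.1579) = 0.8540; e^(−k₂τ) = e^(−2.839) = 0.05851.
C_S = 0.0951×5.87/(1.71−0.0951) × (0.8540−0.05851) = 0.3457×0.7955 = 0.2750 mol·L⁻¹.
Y_S = C_S/C_{R0} = 0.2750/5.87 = 0.0468.

0.0468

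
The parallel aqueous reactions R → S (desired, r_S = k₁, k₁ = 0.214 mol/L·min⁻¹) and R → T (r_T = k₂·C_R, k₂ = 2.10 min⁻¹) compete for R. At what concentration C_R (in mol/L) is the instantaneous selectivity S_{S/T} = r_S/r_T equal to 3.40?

0.0300 mol/L

S_{S/T} = (k₁/k₂)·C_R⁻¹ ⇒ C_R = (S·k₂/k₁)^(-1).
= (3.40×2.10/0.214)^(-1) = (33.36)^(-1) = 0.0300 mol/L.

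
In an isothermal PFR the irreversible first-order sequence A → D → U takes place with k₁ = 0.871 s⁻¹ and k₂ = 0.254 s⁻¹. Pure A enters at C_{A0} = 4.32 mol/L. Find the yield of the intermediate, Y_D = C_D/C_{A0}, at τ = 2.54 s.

The intermediate concentration in a first-order A→B→C sequence is C_D = k₁C_{A0}(e^(−k₁τ) − e^(−k₂τ))/(k₂−k₁).
e^(−k₁τ) = e^(−0.871×2.54) = e^(−2.212) = 0.1094; e^(−k₂τ) = e^(−0.6452) = 0.5246.
C_D = 0.871×4.32/(0.254−0.871) × (0.1094−0.5246) = (-6.098)×(-0.4151) = 2.532 mol/L.
Y_D = C_D/C_{A0} = 2.532/4.32 = 0.586.

0.586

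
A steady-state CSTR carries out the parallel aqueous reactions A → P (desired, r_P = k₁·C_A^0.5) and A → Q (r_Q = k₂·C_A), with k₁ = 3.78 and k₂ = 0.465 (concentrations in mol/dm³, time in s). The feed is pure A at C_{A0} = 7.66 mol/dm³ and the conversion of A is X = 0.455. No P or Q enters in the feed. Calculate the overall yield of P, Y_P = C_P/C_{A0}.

0.364

Exit C_A = C_{A0}(1−X) = 7.66×0.545 = 4.175 mol/dm³.
A CSTR operates uniformly at the exit composition, giving r_P = 7.723 and r_Q = 1.941 (each k·C_A^n at C_A = 4.175).
Fraction of consumed A going to P: r_P/(r_P+r_Q) = 0.7991.
C_P = 0.7991·C_{A0}·X = 0.7991×7.66×0.455 = 2.79 mol/dm³; Y_P = C_P/C_{A0} = 0.364.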